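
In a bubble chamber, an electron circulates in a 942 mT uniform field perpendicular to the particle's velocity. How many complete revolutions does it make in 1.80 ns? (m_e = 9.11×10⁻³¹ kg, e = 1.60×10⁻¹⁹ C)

N = 47

T = 2πm/(qB) = 2π(9.11×10^-31) / [(1×1.60×10^-19)(0.942)] = 3.7978×10^-11 s.
N = t/T = 1.80×10^-9 / 3.7978×10^-11 ≈ 47.40, so 47 complete revolutions.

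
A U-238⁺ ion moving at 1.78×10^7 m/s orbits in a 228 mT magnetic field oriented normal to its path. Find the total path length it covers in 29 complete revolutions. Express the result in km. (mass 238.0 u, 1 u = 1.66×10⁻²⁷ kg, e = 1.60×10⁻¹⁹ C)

r = mv/(qB) = 193 m, so one revolution covers 2πr = 1210 m.
In 29 revolutions: L = 29·2πr = 3.51×10^4 m.

L ≈ 35.1 km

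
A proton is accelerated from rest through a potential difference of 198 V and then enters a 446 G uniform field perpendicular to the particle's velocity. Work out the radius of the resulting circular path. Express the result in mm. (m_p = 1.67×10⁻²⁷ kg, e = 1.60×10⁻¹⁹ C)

The kinetic energy gained is K = qV = (1×1.60×10^-19)(198) = 3.17×10^-17 J.
v = √(2K/m) = 1.95×10^5 m/s.
r = mv/(qB) = (1.67×10^-27)(1.95×10^5) / [(1×1.60×10^-19)(0.0446)] = 0.0456 m.

r ≈ 45.6 mm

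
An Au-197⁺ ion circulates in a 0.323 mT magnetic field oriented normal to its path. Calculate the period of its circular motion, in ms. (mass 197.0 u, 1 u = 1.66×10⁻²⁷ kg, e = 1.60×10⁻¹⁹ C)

T ≈ 39.8 ms

The cyclotron period is independent of speed: T = 2πm/(qB).
T = 2π(3.27×10^-25) / [(1×1.60×10^-19)(3.23×10^-4)] = 0.0398 s.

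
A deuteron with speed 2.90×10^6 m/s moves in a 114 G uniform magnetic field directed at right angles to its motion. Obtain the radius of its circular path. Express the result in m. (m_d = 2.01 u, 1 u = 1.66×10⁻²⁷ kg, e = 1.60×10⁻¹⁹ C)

r ≈ 5.30 m

The magnetic force provides the centripetal force: qvB = mv²/r, so r = mv/(qB).
r = (3.34×10^-27 kg)(2.90×10^6 m/s) / [(1×1.60×10^-19 C)(0.0114 T)] = 5.30 m.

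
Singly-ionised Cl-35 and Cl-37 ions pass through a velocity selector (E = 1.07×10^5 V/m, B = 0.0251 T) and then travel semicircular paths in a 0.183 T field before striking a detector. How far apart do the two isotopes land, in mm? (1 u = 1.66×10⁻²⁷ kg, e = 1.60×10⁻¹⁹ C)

Δd ≈ 967 mm

Both emerge at v = E/B₁ = 4.26×10^6 m/s.
r = mv/(qB₂), so r₁ = 8.459 m and r₂ = 8.942 m, giving Δr = 0.483 m.
After a semicircle each ion lands a diameter 2r from the entry slit, so the separation is 2Δr = 0.967 m.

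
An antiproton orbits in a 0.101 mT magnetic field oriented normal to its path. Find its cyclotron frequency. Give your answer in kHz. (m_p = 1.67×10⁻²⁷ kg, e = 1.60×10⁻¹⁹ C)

f ≈ 1.54 kHz

f = qB/(2πm) = (1×1.60×10^-19)(1.01×10^-4) / [2π(1.67×10^-27)] = 1540 Hz.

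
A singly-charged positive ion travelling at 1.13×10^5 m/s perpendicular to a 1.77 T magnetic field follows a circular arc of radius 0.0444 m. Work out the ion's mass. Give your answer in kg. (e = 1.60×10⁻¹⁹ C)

qvB = mv²/r ⇒ m = qBr/v.
m = (1×1.60×10^-19)(1.77)(0.0444) / (1.13×10^5) = 1.11×10^-25 kg.

m ≈ 1.11×10^-25 kg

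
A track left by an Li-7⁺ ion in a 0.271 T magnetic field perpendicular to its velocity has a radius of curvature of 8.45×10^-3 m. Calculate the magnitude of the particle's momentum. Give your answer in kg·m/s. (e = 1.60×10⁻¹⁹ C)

p ≈ 3.66×10^-22 kg·m/s

Since qvB = mv²/r, the momentum p = mv = qBr.
p = (1×1.60×10^-19)(0.271)(8.45×10^-3) = 3.66×10^-22 kg·m/s.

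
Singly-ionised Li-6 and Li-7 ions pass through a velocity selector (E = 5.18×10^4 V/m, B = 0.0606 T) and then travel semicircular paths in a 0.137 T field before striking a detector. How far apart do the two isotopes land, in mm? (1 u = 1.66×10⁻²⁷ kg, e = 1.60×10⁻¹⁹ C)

Both emerge at v = E/B₁ = 8.55×10^5 m/s.
r = mv/(qB₂), so r₁ = 0.3884 m and r₂ = 0.4531 m, giving Δr = 0.0647 m.
After a semicircle each ion lands a diameter 2r from the entry slit, so the separation is 2Δr = 0.129 m.

Δd ≈ 129 mm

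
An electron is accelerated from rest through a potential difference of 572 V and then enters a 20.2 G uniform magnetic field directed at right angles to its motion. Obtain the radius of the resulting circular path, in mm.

r ≈ 40.0 mm

The kinetic energy gained is K = qV = (1×1.60×10^-19)(572) = 9.15×10^-17 J.
v = √(2K/m) = 1.42×10^7 m/s.
r = mv/(qB) = (9.11×10^-31)(1.42×10^7) / [(1×1.60×10^-19)(2.02×10^-3)] = 0.0400 m.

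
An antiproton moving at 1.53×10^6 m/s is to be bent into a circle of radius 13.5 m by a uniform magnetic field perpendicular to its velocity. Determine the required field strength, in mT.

B ≈ 1.18 mT

qvB = mv²/r gives B = mv/(qr).
B = (1.67×10^-27)(1.53×10^6) / [(1×1.60×10^-19)(13.5)] = 1.18×10^-3 T.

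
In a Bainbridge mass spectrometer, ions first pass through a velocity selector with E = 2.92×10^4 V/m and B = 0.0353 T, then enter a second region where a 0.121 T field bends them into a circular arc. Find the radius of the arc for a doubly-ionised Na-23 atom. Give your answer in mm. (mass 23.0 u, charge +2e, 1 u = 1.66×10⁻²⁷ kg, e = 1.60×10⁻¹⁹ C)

r ≈ 816 mm

The selector passes v = E/B = 2.92×10^4/0.0353 = 8.27×10^5 m/s.
In the deflection region, r = mv/(qB₂) = (3.82×10^-26)(8.27×10^5) / [(2×1.60×10^-19)(0.121)] = 0.816 m.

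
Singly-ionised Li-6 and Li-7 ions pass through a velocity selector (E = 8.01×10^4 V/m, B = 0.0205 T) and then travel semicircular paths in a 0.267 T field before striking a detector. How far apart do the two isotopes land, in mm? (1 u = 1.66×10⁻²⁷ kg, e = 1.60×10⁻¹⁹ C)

Δd ≈ 304 mm

Both emerge at v = E/B₁ = 3.91×10^6 m/s.
r = mv/(qB₂), so r₁ = 0.9110 m and r₂ = 1.063 m, giving Δr = 0.152 m.
After a semicircle each ion lands a diameter 2r from the entry slit, so the separation is 2Δr = 0.304 m.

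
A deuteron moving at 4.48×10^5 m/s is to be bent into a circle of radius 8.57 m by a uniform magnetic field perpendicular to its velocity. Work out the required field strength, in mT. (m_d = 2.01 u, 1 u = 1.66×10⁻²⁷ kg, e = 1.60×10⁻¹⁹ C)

qvB = mv²/r gives B = mv/(qr).
B = (3.34×10^-27)(4.48×10^5) / [(1×1.60×10^-19)(8.57)] = 1.09×10^-3 T.

B ≈ 1.09 mT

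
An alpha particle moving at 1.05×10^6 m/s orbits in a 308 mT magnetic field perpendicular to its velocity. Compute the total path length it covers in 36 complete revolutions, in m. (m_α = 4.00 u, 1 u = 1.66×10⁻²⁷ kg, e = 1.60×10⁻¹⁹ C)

r = mv/(qB) = 0.0707 m, so one revolution covers 2πr = 0.444 m.
In 36 revolutions: L = 36·2πr = 16.0 m.

L ≈ 16.0 m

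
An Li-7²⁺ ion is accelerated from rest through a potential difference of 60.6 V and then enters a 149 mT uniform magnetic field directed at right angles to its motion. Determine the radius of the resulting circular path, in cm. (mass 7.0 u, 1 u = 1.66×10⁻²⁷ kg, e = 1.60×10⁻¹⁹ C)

The kinetic energy gained is K = qV = (2×1.60×10^-19)(60.6) = 1.94×10^-17 J.
v = √(2K/m) = 5.78×10^4 m/s.
r = mv/(qB) = (1.16×10^-26)(5.78×10^4) / [(2×1.60×10^-19)(0.149)] = 0.0141 m.

r ≈ 1.41 cm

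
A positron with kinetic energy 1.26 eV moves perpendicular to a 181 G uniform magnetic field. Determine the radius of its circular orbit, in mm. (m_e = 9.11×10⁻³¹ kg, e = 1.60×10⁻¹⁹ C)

r ≈ 0.209 mm

Convert the energy: K = 1.26 eV = 2.02×10^-19 J.
v = √(2K/m) = √(2·2.02×10^-19/9.11×10^-31) = 6.65×10^5 m/s.
r = mv/(qB) = (9.11×10^-31)(6.65×10^5) / [(1×1.60×10^-19)(0.0181)] = 2.09×10^-4 m.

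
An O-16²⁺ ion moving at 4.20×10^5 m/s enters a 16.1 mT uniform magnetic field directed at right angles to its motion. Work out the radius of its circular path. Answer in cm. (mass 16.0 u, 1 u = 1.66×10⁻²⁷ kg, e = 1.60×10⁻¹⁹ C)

r ≈ 217 cm

The magnetic force provides the centripetal force: qvB = mv²/r, so r = mv/(qB).
r = (2.66×10^-26 kg)(4.20×10^5 m/s) / [(2×1.60×10^-19 C)(0.0161 T)] = 2.17 m.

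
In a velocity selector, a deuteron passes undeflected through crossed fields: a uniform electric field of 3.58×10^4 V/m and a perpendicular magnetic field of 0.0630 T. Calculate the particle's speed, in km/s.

v ≈ 568 km/s

For zero net force, qE = qvB, so v = E/B.
v = (3.58×10^4) / (0.0630) = 5.68×10^5 m/s.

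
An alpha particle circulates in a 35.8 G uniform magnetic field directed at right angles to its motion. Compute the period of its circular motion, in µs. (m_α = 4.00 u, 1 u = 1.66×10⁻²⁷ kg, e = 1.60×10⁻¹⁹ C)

The cyclotron period is independent of speed: T = 2πm/(qB).
T = 2π(6.64×10^-27) / [(2×1.60×10^-19)(3.58×10^-3)] = 3.64×10^-5 s.

T ≈ 36.4 µs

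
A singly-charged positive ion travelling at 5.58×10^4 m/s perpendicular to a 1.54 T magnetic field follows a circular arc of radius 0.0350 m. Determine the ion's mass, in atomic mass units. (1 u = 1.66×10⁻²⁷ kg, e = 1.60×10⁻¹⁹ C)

m ≈ 93.1 u

qvB = mv²/r ⇒ m = qBr/v.
m = (1×1.60×10^-19)(1.54)(0.0350) / (5.58×10^4) = 1.55×10^-25 kg = 93.1 u.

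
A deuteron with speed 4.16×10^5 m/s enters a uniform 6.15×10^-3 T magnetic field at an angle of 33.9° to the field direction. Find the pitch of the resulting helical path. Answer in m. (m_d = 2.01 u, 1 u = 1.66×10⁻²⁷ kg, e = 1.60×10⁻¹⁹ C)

pitch ≈ 7.36 m

The velocity component along B is v∥ = v cos33.9° = 3.45×10^5 m/s.
The cyclotron period T = 2πm/(qB) = 2.13×10^-5 s is set by m, q, B alone.
Pitch = v∥·T = (3.45×10^5)(2.13×10^-5) = 7.36 m.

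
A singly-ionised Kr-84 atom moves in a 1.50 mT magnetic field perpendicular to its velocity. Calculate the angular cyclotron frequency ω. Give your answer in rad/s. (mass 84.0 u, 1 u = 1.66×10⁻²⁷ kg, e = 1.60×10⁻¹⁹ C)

ω ≈ 1720 rad/s

ω = qB/m = (1×1.60×10^-19)(1.50×10^-3) / (1.39×10^-25) = 1720 rad/s.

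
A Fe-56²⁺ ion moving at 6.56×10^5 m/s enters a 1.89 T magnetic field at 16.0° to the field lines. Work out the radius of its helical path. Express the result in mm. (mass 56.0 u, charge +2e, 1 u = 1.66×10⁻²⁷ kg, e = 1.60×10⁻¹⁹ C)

Only the perpendicular component v⊥ = v sin16.0° = 1.81×10^5 m/s is bent by the field.
r = m v⊥ /(qB) = (9.30×10^-26)(1.81×10^5) / [(2×1.60×10^-19)(1.89)] = 0.0278 m.

r ≈ 27.8 mm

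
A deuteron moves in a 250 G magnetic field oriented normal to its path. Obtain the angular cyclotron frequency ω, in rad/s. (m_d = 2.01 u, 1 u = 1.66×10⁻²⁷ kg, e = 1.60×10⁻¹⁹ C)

ω ≈ 1.20×10^6 rad/s

ω = qB/m = (1×1.60×10^-19)(0.0250) / (3.34×10^-27) = 1.20×10^6 rad/s.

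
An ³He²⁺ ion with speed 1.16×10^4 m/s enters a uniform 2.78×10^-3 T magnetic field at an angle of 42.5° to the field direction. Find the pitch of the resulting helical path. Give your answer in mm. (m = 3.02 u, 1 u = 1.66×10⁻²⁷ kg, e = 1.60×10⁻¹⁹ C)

The velocity component along B is v∥ = v cos42.5° = 8550 m/s.
The cyclotron period T = 2πm/(qB) = 3.54×10^-5 s is set by m, q, B alone.
Pitch = v∥·T = (8550)(3.54×10^-5) = 0.303 m.

pitch ≈ 303 mm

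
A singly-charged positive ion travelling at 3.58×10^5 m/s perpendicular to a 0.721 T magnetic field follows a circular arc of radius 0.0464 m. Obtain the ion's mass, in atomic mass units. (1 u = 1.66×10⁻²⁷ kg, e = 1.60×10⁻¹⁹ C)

m ≈ 9.01 u

qvB = mv²/r ⇒ m = qBr/v.
m = (1×1.60×10^-19)(0.721)(0.0464) / (3.58×10^5) = 1.50×10^-26 kg = 9.01 u.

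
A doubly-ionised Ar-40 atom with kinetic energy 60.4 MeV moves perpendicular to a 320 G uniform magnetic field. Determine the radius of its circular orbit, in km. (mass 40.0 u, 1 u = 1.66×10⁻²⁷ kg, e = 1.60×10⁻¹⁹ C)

r ≈ 0.111 km

Convert the energy: K = 60.4 MeV = 9.66×10^-12 J.
v = √(2K/m) = √(2·9.66×10^-12/6.64×10^-26) = 1.71×10^7 m/s.
r = mv/(qB) = (6.64×10^-26)(1.71×10^7) / [(2×1.60×10^-19)(0.0320)] = 111 m.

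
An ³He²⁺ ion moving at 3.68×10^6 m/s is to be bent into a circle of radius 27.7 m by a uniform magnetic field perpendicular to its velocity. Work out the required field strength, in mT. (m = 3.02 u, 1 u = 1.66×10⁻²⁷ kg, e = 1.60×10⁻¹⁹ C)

qvB = mv²/r gives B = mv/(qr).
B = (5.01×10^-27)(3.68×10^6) / [(2×1.60×10^-19)(27.7)] = 2.08×10^-3 T.

B ≈ 2.08 mT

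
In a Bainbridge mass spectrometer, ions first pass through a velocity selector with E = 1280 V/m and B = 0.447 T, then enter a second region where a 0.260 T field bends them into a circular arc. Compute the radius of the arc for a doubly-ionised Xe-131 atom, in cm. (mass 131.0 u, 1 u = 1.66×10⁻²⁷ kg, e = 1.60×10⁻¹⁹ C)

r ≈ 0.748 cm

The selector passes v = E/B = 1280/0.447 = 2860 m/s.
In the deflection region, r = mv/(qB₂) = (2.17×10^-25)(2860) / [(2×1.60×10^-19)(0.260)] = 7.48×10^-3 m.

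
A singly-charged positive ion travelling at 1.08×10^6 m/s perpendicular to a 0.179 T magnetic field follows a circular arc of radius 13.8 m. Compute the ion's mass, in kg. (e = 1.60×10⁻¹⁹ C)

m ≈ 3.66×10^-25 kg

qvB = mv²/r ⇒ m = qBr/v.
m = (1×1.60×10^-19)(0.179)(13.8) / (1.08×10^6) = 3.66×10^-25 kg.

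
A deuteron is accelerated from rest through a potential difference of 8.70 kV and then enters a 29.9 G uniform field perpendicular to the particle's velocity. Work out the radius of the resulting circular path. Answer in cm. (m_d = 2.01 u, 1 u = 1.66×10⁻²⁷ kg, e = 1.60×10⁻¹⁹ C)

The kinetic energy gained is K = qV = (1×1.60×10^-19)(8700) = 1.39×10^-15 J.
v = √(2K/m) = 9.13×10^5 m/s.
r = mv/(qB) = (3.34×10^-27)(9.13×10^5) / [(1×1.60×10^-19)(2.99×10^-3)] = 6.37 m.

r ≈ 637 cm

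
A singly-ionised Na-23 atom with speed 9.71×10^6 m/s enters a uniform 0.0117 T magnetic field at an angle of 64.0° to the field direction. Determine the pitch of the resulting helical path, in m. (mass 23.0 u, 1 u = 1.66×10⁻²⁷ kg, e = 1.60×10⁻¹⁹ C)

The velocity component along B is v∥ = v cos64.0° = 4.26×10^6 m/s.
The cyclotron period T = 2πm/(qB) = 1.28×10^-4 s is set by m, q, B alone.
Pitch = v∥·T = (4.26×10^6)(1.28×10^-4) = 545 m.

pitch ≈ 545 m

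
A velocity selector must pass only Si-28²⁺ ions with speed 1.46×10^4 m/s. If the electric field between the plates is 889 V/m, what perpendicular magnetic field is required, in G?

B ≈ 609 G

qE = qvB ⇒ B = E/v = (889) / (1.46×10^4) = 0.0609 T.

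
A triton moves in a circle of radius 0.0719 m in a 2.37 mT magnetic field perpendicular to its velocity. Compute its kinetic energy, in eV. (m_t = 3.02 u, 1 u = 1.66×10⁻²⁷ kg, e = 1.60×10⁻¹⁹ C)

K ≈ 0.463 eV

v = qBr/m = (1×1.60×10^-19)(2.37×10^-3)(0.0719) / (5.01×10^-27) = 5440 m/s.
K = ½mv² = 0.5·(5.01×10^-27)·(5440)² = 7.41×10^-20 J = 0.463 eV.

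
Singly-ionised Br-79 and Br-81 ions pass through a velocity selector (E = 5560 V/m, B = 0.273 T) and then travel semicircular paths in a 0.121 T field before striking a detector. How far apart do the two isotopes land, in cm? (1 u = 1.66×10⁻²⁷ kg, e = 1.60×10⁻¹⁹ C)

Both emerge at v = E/B₁ = 2.04×10^4 m/s.
r = mv/(qB₂), so r₁ = 0.13796 m and r₂ = 0.14145 m, giving Δr = 3.49×10^-3 m.
After a semicircle each ion lands a diameter 2r from the entry slit, so the separation is 2Δr = 6.99×10^-3 m.

Δd ≈ 0.699 cm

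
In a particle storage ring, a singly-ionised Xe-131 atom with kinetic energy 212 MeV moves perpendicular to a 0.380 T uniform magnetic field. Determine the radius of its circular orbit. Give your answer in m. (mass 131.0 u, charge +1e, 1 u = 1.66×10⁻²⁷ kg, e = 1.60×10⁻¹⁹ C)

Convert the energy: K = 212 MeV = 3.39×10^-11 J.
v = √(2K/m) = √(2·3.39×10^-11/2.17×10^-25) = 1.77×10^7 m/s.
r = mv/(qB) = (2.17×10^-25)(1.77×10^7) / [(1×1.60×10^-19)(0.380)] = 63.2 m.

r ≈ 63.2 m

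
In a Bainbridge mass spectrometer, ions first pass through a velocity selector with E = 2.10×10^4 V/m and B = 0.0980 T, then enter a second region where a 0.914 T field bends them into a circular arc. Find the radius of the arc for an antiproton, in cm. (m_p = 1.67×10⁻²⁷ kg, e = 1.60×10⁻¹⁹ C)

r ≈ 0.245 cm

The selector passes v = E/B = 2.10×10^4/0.0980 = 2.14×10^5 m/s.
In the deflection region, r = mv/(qB₂) = (1.67×10^-27)(2.14×10^5) / [(1×1.60×10^-19)(0.914)] = 2.45×10^-3 m.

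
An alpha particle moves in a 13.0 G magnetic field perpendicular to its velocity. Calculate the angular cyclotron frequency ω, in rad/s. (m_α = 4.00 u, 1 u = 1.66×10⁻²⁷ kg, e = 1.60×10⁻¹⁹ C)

ω = qB/m = (2×1.60×10^-19)(1.30×10^-3) / (6.64×10^-27) = 6.27×10^4 rad/s.

ω ≈ 6.27×10^4 rad/s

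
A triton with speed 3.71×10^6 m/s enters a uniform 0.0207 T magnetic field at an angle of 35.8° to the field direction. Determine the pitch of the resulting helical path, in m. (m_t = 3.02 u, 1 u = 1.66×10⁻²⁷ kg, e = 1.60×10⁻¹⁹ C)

pitch ≈ 28.6 m

The velocity component along B is v∥ = v cos35.8° = 3.01×10^6 m/s.
The cyclotron period T = 2πm/(qB) = 9.51×10^-6 s is set by m, q, B alone.
Pitch = v∥·T = (3.01×10^6)(9.51×10^-6) = 28.6 m.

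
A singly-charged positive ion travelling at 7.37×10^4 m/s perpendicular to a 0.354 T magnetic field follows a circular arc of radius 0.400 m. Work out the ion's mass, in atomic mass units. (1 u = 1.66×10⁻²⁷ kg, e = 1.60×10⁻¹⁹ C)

qvB = mv²/r ⇒ m = qBr/v.
m = (1×1.60×10^-19)(0.354)(0.400) / (7.37×10^4) = 3.07×10^-25 kg = 185 u.

m ≈ 185 u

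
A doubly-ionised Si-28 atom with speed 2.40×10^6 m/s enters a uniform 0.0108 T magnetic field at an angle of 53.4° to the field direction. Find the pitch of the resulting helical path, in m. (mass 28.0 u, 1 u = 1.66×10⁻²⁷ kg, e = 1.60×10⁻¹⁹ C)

pitch ≈ 121 m

The velocity component along B is v∥ = v cos53.4° = 1.43×10^6 m/s.
The cyclotron period T = 2πm/(qB) = 8.45×10^-5 s is set by m, q, B alone.
Pitch = v∥·T = (1.43×10^6)(8.45×10^-5) = 121 m.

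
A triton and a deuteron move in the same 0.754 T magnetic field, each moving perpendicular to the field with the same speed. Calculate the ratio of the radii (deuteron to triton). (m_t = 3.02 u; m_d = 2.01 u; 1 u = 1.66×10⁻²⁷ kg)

r = mv/(qB) ⇒ at equal v, r ∝ m/q.
r_{deuteron}/r_{triton} = 0.666.

ratio ≈ 0.666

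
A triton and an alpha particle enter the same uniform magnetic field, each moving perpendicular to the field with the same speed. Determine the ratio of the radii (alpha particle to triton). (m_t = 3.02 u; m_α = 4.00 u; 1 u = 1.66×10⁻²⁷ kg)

r = mv/(qB) ⇒ at equal v, r ∝ m/q.
r_{alpha particle}/r_{triton} = 0.662.

ratio ≈ 0.662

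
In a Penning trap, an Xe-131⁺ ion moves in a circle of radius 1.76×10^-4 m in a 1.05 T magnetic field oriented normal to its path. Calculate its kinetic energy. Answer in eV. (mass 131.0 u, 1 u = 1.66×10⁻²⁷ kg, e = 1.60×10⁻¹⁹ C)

v = qBr/m = (1×1.60×10^-19)(1.05)(1.76×10^-4) / (2.17×10^-25) = 136 m/s.
K = ½mv² = 0.5·(2.17×10^-25)·(136)² = 2.01×10^-21 J = 0.0126 eV.

K ≈ 0.0126 eV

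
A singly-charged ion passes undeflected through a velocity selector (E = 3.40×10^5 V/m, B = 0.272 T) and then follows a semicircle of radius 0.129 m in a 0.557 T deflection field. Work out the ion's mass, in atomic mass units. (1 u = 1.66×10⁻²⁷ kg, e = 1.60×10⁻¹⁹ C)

v = E/B₁ = 1.25×10^6 m/s.
From r = mv/(qB₂), m = qB₂r/v = (1×1.60×10^-19)(0.557)(0.129) / (1.25×10^6) = 9.20×10^-27 kg.
In atomic mass units: m = 9.20×10^-27 / 1.66×10^-27 = 5.54 u.

m ≈ 5.54 u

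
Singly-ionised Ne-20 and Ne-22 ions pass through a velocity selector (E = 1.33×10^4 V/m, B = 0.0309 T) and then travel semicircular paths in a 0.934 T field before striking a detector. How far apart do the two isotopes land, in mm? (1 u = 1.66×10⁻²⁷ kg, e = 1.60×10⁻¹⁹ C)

Δd ≈ 19.1 mm

Both emerge at v = E/B₁ = 4.30×10^5 m/s.
r = mv/(qB₂), so r₁ = 0.095623 m and r₂ = 0.10519 m, giving Δr = 9.56×10^-3 m.
After a semicircle each ion lands a diameter 2r from the entry slit, so the separation is 2Δr = 0.0191 m.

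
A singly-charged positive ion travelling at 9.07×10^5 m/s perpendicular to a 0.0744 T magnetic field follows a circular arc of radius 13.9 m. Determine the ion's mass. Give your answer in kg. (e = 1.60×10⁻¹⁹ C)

qvB = mv²/r ⇒ m = qBr/v.
m = (1×1.60×10^-19)(0.0744)(13.9) / (9.07×10^5) = 1.82×10^-25 kg.

m ≈ 1.82×10^-25 kg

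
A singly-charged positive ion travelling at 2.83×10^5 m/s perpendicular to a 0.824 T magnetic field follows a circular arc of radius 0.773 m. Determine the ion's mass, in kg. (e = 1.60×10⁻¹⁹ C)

qvB = mv²/r ⇒ m = qBr/v.
m = (1×1.60×10^-19)(0.824)(0.773) / (2.83×10^5) = 3.60×10^-25 kg.

m ≈ 3.60×10^-25 kg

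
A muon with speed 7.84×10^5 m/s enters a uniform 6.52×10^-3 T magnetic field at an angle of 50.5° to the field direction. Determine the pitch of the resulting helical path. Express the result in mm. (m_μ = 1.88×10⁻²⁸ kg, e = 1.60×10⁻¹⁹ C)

pitch ≈ 565 mm

The velocity component along B is v∥ = v cos50.5° = 4.99×10^5 m/s.
The cyclotron period T = 2πm/(qB) = 1.13×10^-6 s is set by m, q, B alone.
Pitch = v∥·T = (4.99×10^5)(1.13×10^-6) = 0.565 m.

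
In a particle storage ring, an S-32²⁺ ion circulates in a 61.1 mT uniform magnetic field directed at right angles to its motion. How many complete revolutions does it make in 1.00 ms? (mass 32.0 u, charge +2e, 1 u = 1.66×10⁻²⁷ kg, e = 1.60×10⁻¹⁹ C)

N = 58

T = 2πm/(qB) = 2π(5.312×10^-26) / [(2×1.60×10^-19)(0.0611)] = 1.7071×10^-5 s.
N = t/T = 1.00×10^-3 / 1.7071×10^-5 ≈ 58.58, so 58 complete revolutions.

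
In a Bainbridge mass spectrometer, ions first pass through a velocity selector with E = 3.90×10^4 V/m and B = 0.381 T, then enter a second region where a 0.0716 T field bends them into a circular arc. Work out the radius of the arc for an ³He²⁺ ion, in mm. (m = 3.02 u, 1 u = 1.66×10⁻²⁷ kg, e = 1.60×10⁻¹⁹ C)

The selector passes v = E/B = 3.90×10^4/0.381 = 1.02×10^5 m/s.
In the deflection region, r = mv/(qB₂) = (5.01×10^-27)(1.02×10^5) / [(2×1.60×10^-19)(0.0716)] = 0.0224 m.

r ≈ 22.4 mm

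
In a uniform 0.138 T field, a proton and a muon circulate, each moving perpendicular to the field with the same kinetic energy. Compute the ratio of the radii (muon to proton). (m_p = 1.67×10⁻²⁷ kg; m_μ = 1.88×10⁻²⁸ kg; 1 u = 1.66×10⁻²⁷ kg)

r = √(2mK)/(qB) ⇒ at equal K, r ∝ √m/q.
r_{muon}/r_{proton} = 0.336.

ratio ≈ 0.336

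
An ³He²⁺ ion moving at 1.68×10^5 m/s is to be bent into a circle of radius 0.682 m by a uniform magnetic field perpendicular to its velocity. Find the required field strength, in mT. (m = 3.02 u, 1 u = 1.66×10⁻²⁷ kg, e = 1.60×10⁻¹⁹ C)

B ≈ 3.86 mT

qvB = mv²/r gives B = mv/(qr).
B = (5.01×10^-27)(1.68×10^5) / [(2×1.60×10^-19)(0.682)] = 3.86×10^-3 T.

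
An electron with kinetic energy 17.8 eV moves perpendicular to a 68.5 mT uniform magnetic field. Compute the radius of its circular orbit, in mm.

Convert the energy: K = 17.8 eV = 2.85×10^-18 J.
v = √(2K/m) = √(2·2.85×10^-18/9.11×10^-31) = 2.50×10^6 m/s.
r = mv/(qB) = (9.11×10^-31)(2.50×10^6) / [(1×1.60×10^-19)(0.0685)] = 2.08×10^-4 m.

r ≈ 0.208 mm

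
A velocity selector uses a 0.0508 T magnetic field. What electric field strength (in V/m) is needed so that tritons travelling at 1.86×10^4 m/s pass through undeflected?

qE = qvB ⇒ E = vB = (1.86×10^4)(0.0508) = 945 V/m.

E ≈ 945 V/m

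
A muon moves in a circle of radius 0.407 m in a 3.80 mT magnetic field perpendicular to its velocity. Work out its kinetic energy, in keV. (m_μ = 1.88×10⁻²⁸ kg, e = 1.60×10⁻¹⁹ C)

K ≈ 1.02 keV

v = qBr/m = (1×1.60×10^-19)(3.80×10^-3)(0.407) / (1.88×10^-28) = 1.32×10^6 m/s.
K = ½mv² = 0.5·(1.88×10^-28)·(1.32×10^6)² = 1.63×10^-16 J = 1.02 keV.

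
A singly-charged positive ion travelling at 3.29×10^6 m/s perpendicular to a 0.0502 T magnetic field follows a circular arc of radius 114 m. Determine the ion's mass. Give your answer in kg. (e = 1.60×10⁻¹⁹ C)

qvB = mv²/r ⇒ m = qBr/v.
m = (1×1.60×10^-19)(0.0502)(114) / (3.29×10^6) = 2.78×10^-25 kg.

m ≈ 2.78×10^-25 kg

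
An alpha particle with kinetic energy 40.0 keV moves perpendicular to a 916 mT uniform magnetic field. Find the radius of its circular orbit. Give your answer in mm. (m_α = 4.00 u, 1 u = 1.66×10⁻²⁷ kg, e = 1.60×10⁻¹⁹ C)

r ≈ 31.5 mm

Convert the energy: K = 40.0 keV = 6.40×10^-15 J.
v = √(2K/m) = √(2·6.40×10^-15/6.64×10^-27) = 1.39×10^6 m/s.
r = mv/(qB) = (6.64×10^-27)(1.39×10^6) / [(2×1.60×10^-19)(0.916)] = 0.0315 m.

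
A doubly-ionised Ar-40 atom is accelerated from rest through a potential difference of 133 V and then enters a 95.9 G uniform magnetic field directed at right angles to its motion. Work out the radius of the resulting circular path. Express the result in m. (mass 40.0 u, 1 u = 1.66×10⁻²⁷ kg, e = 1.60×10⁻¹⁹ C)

The kinetic energy gained is K = qV = (2×1.60×10^-19)(133) = 4.26×10^-17 J.
v = √(2K/m) = 3.58×10^4 m/s.
r = mv/(qB) = (6.64×10^-26)(3.58×10^4) / [(2×1.60×10^-19)(9.59×10^-3)] = 0.775 m.

r ≈ 0.775 m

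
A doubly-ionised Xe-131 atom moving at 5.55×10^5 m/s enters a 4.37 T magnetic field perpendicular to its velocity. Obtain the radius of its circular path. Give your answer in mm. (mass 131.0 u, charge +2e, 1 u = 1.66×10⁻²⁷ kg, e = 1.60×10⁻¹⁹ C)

r ≈ 86.3 mm

The magnetic force provides the centripetal force: qvB = mv²/r, so r = mv/(qB).
r = (2.17×10^-25 kg)(5.55×10^5 m/s) / [(2×1.60×10^-19 C)(4.37 T)] = 0.0863 m.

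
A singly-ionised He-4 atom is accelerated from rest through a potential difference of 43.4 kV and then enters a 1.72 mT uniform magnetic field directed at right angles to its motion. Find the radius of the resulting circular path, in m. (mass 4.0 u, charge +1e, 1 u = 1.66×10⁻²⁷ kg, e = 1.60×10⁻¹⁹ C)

r ≈ 34.9 m

The kinetic energy gained is K = qV = (1×1.60×10^-19)(4.34×10^4) = 6.94×10^-15 J.
v = √(2K/m) = 1.45×10^6 m/s.
r = mv/(qB) = (6.64×10^-27)(1.45×10^6) / [(1×1.60×10^-19)(1.72×10^-3)] = 34.9 m.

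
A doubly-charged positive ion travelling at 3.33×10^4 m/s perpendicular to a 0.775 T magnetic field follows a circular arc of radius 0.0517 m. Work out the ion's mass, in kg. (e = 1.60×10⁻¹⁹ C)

m ≈ 3.85×10^-25 kg

qvB = mv²/r ⇒ m = qBr/v.
m = (2×1.60×10^-19)(0.775)(0.0517) / (3.33×10^4) = 3.85×10^-25 kg.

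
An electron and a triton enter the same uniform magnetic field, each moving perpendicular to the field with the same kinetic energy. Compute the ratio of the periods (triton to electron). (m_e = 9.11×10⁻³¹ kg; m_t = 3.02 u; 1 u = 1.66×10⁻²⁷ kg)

T = 2πm/(qB) is independent of speed, so T₂/T₁ = (m₂/q₂)/(m₁/q₁).
T_{triton}/T_{electron} = (5.01×10^-27/1e) / (9.11×10^-31/1e) = 5500.

ratio ≈ 5500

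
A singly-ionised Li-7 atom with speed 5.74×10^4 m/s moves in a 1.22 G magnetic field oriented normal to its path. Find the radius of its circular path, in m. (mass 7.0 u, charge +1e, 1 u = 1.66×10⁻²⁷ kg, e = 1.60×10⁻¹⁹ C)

r ≈ 34.2 m

The magnetic force provides the centripetal force: qvB = mv²/r, so r = mv/(qB).
r = (1.16×10^-26 kg)(5.74×10^4 m/s) / [(1×1.60×10^-19 C)(1.22×10^-4 T)] = 34.2 m.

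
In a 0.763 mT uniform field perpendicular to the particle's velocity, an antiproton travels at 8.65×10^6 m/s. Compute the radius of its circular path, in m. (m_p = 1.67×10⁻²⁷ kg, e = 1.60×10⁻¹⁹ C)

r ≈ 118 m

The magnetic force provides the centripetal force: qvB = mv²/r, so r = mv/(qB).
r = (1.67×10^-27 kg)(8.65×10^6 m/s) / [(1×1.60×10^-19 C)(7.63×10^-4 T)] = 118 m.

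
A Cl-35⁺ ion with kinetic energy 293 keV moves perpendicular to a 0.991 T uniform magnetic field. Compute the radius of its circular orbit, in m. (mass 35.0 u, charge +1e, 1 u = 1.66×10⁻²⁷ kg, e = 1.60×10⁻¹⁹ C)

r ≈ 0.465 m

Convert the energy: K = 293 keV = 4.69×10^-14 J.
v = √(2K/m) = √(2·4.69×10^-14/5.81×10^-26) = 1.27×10^6 m/s.
r = mv/(qB) = (5.81×10^-26)(1.27×10^6) / [(1×1.60×10^-19)(0.991)] = 0.465 m.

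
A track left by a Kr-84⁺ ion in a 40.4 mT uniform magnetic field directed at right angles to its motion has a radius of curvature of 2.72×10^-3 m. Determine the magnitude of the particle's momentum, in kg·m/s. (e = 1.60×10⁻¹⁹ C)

p ≈ 1.76×10^-23 kg·m/s

Since qvB = mv²/r, the momentum p = mv = qBr.
p = (1×1.60×10^-19)(0.0404)(2.72×10^-3) = 1.76×10^-23 kg·m/s.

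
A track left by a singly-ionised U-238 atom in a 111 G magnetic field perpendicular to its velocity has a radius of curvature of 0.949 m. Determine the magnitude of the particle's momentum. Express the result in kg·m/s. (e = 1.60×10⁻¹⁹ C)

Since qvB = mv²/r, the momentum p = mv = qBr.
p = (1×1.60×10^-19)(0.0111)(0.949) = 1.69×10^-21 kg·m/s.

p ≈ 1.69×10^-21 kg·m/s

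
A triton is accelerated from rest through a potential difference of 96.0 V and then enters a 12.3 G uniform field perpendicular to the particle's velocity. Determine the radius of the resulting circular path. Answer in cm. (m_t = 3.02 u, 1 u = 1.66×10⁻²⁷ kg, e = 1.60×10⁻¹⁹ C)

The kinetic energy gained is K = qV = (1×1.60×10^-19)(96.0) = 1.54×10^-17 J.
v = √(2K/m) = 7.83×10^4 m/s.
r = mv/(qB) = (5.01×10^-27)(7.83×10^4) / [(1×1.60×10^-19)(1.23×10^-3)] = 1.99 m.

r ≈ 199 cm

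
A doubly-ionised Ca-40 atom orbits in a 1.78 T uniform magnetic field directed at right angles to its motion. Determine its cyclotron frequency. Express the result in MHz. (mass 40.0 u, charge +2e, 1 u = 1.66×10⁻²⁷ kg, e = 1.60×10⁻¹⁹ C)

f = qB/(2πm) = (2×1.60×10^-19)(1.78) / [2π(6.64×10^-26)] = 1.37×10^6 Hz.

f ≈ 1.37 MHz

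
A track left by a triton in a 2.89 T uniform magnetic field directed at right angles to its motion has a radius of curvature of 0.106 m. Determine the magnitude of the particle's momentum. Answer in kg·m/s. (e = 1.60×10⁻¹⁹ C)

Since qvB = mv²/r, the momentum p = mv = qBr.
p = (1×1.60×10^-19)(2.89)(0.106) = 4.90×10^-20 kg·m/s.

p ≈ 4.90×10^-20 kg·m/s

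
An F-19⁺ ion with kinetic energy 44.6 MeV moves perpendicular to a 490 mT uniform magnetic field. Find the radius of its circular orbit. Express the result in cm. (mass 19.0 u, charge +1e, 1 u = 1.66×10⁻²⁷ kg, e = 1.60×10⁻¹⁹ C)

Convert the energy: K = 44.6 MeV = 7.14×10^-12 J.
v = √(2K/m) = √(2·7.14×10^-12/3.15×10^-26) = 2.13×10^7 m/s.
r = mv/(qB) = (3.15×10^-26)(2.13×10^7) / [(1×1.60×10^-19)(0.490)] = 8.56 m.

r ≈ 856 cm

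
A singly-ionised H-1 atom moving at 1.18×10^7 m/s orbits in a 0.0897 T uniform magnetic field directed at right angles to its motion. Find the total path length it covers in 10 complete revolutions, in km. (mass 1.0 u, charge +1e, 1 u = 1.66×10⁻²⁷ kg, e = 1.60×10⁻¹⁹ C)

L ≈ 0.0858 km

r = mv/(qB) = 1.36 m, so one revolution covers 2πr = 8.58 m.
In 10 revolutions: L = 10·2πr = 85.8 m.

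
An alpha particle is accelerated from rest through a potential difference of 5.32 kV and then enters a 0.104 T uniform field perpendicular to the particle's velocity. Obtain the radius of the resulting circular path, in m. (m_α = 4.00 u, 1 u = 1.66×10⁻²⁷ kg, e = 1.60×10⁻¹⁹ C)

r ≈ 0.143 m

The kinetic energy gained is K = qV = (2×1.60×10^-19)(5320) = 1.70×10^-15 J.
v = √(2K/m) = 7.16×10^5 m/s.
r = mv/(qB) = (6.64×10^-27)(7.16×10^5) / [(2×1.60×10^-19)(0.104)] = 0.143 m.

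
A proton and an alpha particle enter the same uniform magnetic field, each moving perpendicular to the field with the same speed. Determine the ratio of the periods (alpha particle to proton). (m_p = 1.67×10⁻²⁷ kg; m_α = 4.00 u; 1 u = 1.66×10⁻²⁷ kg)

T = 2πm/(qB) is independent of speed, so T₂/T₁ = (m₂/q₂)/(m₁/q₁).
T_{alpha particle}/T_{proton} = (6.64×10^-27/2e) / (1.67×10^-27/1e) = 1.99.

ratio ≈ 1.99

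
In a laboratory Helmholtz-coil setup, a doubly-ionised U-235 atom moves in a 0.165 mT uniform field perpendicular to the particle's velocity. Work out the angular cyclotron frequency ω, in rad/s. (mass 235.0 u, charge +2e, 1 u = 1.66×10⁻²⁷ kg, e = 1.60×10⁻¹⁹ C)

ω = qB/m = (2×1.60×10^-19)(1.65×10^-4) / (3.90×10^-25) = 135 rad/s.

ω ≈ 135 rad/s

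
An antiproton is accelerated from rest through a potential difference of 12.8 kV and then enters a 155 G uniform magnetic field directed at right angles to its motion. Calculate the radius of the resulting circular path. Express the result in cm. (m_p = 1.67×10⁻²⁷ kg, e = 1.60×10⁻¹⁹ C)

The kinetic energy gained is K = qV = (1×1.60×10^-19)(1.28×10^4) = 2.05×10^-15 J.
v = √(2K/m) = 1.57×10^6 m/s.
r = mv/(qB) = (1.67×10^-27)(1.57×10^6) / [(1×1.60×10^-19)(0.0155)] = 1.05 m.

r ≈ 105 cm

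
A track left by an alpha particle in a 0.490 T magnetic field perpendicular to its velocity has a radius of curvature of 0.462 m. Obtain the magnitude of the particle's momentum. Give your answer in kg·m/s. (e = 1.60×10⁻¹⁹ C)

p ≈ 7.24×10^-20 kg·m/s

Since qvB = mv²/r, the momentum p = mv = qBr.
p = (2×1.60×10^-19)(0.490)(0.462) = 7.24×10^-20 kg·m/s.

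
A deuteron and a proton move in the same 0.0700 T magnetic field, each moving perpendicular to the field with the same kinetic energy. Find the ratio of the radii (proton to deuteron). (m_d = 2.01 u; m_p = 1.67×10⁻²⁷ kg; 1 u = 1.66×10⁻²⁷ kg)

r = √(2mK)/(qB) ⇒ at equal K, r ∝ √m/q.
r_{proton}/r_{deuteron} = 0.707.

ratio ≈ 0.707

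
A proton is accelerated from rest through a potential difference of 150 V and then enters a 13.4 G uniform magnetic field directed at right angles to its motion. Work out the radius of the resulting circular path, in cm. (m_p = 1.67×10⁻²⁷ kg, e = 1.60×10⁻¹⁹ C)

r ≈ 132 cm

The kinetic energy gained is K = qV = (1×1.60×10^-19)(150) = 2.40×10^-17 J.
v = √(2K/m) = 1.70×10^5 m/s.
r = mv/(qB) = (1.67×10^-27)(1.70×10^5) / [(1×1.60×10^-19)(1.34×10^-3)] = 1.32 m.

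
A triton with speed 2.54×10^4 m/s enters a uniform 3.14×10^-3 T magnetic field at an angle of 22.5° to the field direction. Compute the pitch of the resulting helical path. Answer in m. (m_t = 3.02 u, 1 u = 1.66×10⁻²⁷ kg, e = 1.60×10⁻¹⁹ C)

The velocity component along B is v∥ = v cos22.5° = 2.35×10^4 m/s.
The cyclotron period T = 2πm/(qB) = 6.27×10^-5 s is set by m, q, B alone.
Pitch = v∥·T = (2.35×10^4)(6.27×10^-5) = 1.47 m.

pitch ≈ 1.47 m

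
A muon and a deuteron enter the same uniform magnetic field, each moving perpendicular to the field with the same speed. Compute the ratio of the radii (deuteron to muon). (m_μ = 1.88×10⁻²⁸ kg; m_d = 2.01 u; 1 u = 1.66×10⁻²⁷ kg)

r = mv/(qB) ⇒ at equal v, r ∝ m/q.
r_{deuteron}/r_{muon} = 17.7.

ratio ≈ 17.7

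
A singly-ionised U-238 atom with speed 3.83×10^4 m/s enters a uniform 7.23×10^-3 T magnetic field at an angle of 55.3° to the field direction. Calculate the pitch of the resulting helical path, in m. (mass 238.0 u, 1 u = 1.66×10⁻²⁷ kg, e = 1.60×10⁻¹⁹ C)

pitch ≈ 46.8 m

The velocity component along B is v∥ = v cos55.3° = 2.18×10^4 m/s.
The cyclotron period T = 2πm/(qB) = 2.15×10^-3 s is set by m, q, B alone.
Pitch = v∥·T = (2.18×10^4)(2.15×10^-3) = 46.8 m.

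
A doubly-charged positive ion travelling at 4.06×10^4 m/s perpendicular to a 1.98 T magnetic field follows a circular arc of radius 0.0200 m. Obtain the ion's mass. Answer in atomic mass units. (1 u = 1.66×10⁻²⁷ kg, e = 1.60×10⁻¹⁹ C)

m ≈ 188 u

qvB = mv²/r ⇒ m = qBr/v.
m = (2×1.60×10^-19)(1.98)(0.0200) / (4.06×10^4) = 3.12×10^-25 kg = 188 u.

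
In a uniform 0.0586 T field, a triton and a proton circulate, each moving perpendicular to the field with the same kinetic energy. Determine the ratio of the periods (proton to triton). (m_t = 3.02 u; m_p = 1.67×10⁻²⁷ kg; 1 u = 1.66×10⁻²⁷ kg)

ratio ≈ 0.333

T = 2πm/(qB) is independent of speed, so T₂/T₁ = (m₂/q₂)/(m₁/q₁).
T_{proton}/T_{triton} = (1.67×10^-27/1e) / (5.01×10^-27/1e) = 0.333.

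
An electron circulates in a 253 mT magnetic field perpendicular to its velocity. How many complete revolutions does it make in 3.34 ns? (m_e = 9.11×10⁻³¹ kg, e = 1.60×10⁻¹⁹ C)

T = 2πm/(qB) = 2π(9.11×10^-31) / [(1×1.60×10^-19)(0.253)] = 1.4140×10^-10 s.
N = t/T = 3.34×10^-9 / 1.4140×10^-10 ≈ 23.62, so 23 complete revolutions.

N = 23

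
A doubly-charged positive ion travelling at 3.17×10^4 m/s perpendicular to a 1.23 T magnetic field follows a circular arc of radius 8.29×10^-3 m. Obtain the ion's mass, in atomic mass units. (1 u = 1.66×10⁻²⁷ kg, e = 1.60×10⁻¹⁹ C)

qvB = mv²/r ⇒ m = qBr/v.
m = (2×1.60×10^-19)(1.23)(8.29×10^-3) / (3.17×10^4) = 1.03×10^-25 kg = 62.0 u.

m ≈ 62.0 u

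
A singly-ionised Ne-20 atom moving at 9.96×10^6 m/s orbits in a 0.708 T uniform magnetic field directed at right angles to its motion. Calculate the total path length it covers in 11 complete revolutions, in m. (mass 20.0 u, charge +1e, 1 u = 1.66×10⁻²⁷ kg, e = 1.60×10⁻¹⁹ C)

L ≈ 202 m

r = mv/(qB) = 2.92 m, so one revolution covers 2πr = 18.3 m.
In 11 revolutions: L = 11·2πr = 202 m.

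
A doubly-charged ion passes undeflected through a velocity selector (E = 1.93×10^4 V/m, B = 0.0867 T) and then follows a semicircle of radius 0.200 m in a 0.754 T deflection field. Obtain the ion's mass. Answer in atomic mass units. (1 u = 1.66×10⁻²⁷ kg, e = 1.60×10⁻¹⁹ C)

v = E/B₁ = 2.23×10^5 m/s.
From r = mv/(qB₂), m = qB₂r/v = (2×1.60×10^-19)(0.754)(0.200) / (2.23×10^5) = 2.17×10^-25 kg.
In atomic mass units: m = 2.17×10^-25 / 1.66×10^-27 = 131 u.

m ≈ 131 u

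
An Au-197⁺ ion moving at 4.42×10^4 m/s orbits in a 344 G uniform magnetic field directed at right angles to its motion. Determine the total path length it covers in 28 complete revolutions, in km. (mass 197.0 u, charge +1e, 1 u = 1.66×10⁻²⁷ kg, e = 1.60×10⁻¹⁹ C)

r = mv/(qB) = 2.63 m, so one revolution covers 2πr = 16.5 m.
In 28 revolutions: L = 28·2πr = 462 m.

L ≈ 0.462 km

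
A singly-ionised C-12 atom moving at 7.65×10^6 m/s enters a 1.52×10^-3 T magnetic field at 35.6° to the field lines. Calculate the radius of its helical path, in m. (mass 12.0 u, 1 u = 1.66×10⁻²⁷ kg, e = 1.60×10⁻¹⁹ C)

Only the perpendicular component v⊥ = v sin35.6° = 4.45×10^6 m/s is bent by the field.
r = m v⊥ /(qB) = (1.99×10^-26)(4.45×10^6) / [(1×1.60×10^-19)(1.52×10^-3)] = 365 m.

r ≈ 365 m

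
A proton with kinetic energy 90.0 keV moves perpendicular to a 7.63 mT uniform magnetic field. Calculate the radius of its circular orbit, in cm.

r ≈ 568 cm

Convert the energy: K = 90.0 keV = 1.44×10^-14 J.
v = √(2K/m) = √(2·1.44×10^-14/1.67×10^-27) = 4.15×10^6 m/s.
r = mv/(qB) = (1.67×10^-27)(4.15×10^6) / [(1×1.60×10^-19)(7.63×10^-3)] = 5.68 m.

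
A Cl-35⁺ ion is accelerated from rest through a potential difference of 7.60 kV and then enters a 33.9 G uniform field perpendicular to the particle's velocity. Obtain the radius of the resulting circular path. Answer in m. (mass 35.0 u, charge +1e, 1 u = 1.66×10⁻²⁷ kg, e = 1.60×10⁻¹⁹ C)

r ≈ 21.9 m

The kinetic energy gained is K = qV = (1×1.60×10^-19)(7600) = 1.22×10^-15 J.
v = √(2K/m) = 2.05×10^5 m/s.
r = mv/(qB) = (5.81×10^-26)(2.05×10^5) / [(1×1.60×10^-19)(3.39×10^-3)] = 21.9 m.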